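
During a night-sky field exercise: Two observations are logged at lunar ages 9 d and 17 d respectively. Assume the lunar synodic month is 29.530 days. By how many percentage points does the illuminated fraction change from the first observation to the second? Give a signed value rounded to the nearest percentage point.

+28 percentage points

First observation: θ = 360°·9/29.530 = 109.7°, so f = 0.669.
Second observation: θ = 207.2°, f = 0.945.
Δf = 0.945 − 0.669 = +0.276, i.e. +28 pp.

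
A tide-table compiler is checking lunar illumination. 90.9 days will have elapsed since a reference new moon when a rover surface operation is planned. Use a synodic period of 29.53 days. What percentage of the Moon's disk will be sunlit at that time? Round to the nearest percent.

90.9 d spans 3 complete synodic months (3 × 29.53 = 88.59 d) plus 2.31 d.
Phase angle: θ = 360°·(2.31 d)/(29.53 d) = 28.2°.
cos 28.2° = 0.882, so f = (1 − 0.882)/2 = 0.059, so 6%.

6%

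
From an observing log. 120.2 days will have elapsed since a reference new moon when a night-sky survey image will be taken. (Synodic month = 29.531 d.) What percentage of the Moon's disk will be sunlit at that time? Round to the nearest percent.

120.2 d spans 4 complete synodic months (4 × 29.531 = 118.12 d) plus 2.08 d.
The Moon has covered 2.08/29.531 of its cycle, so θ ≈ 360° × 2.08/29.531 = 25.3°.
With cos θ = 0.904, the lit fraction is (1 − 0.904)/2 ≈ 0.048, so 5%.

5%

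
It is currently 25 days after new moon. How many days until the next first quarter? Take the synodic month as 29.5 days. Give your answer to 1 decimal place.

First quarter is 0.25 of the way through the cycle: age 0.25 × 29.5 = 7.375 d.
This lunation's first quarter (7.375 d) has passed, so add one period: 36.875 − 25 = 11.875 days.

11.9 days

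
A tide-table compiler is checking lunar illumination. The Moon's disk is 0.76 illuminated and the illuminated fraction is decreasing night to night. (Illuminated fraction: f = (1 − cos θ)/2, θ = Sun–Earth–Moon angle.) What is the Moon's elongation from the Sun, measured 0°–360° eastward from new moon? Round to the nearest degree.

239°

Invert f = (1 − cos θ)/2 to get cos θ = 1 − 2(0.76) = -0.520, hence θ₀ = arccos -0.520 = 121.3°.
Since the Moon is past full (waning), take the reflex angle: θ = 360° − 121.3° = 238.7°.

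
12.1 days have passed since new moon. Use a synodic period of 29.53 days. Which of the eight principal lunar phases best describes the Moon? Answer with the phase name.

At 12.1/29.53 of the cycle, θ ≈ 148° — the waxing gibbous range.

waxing gibbous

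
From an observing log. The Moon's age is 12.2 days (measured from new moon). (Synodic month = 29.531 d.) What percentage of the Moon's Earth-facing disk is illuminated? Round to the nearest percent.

The Moon has covered 12.2/29.531 of its cycle, so θ ≈ 360° × 12.2/29.531 = 148.7°.
With cos θ = (-0.855), the lit fraction is (1 − (-0.855))/2 ≈ 0.927, so 93%.

93%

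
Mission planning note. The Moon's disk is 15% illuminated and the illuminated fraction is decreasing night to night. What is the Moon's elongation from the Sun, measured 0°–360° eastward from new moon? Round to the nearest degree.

314°

From f = (1 − cos θ)/2: cos θ = 1 − 2×0.15 = 0.700; arccos → 45.6°.
A waning Moon lies in 180°–360°, so θ = 360° − 45.6° = 314.4°.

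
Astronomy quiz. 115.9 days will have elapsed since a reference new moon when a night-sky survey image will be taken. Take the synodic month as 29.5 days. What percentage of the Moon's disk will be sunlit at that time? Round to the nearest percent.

115.9 d spans 3 complete synodic months (3 × 29.5 = 88.50 d) plus 27.40 d.
Elongation θ = 360° × 27.40/29.5 ≈ 334.4°.
Illuminated fraction = (1 − cos 334.4°)/2 = (1 − 0.902)/2 ≈ 0.049, so 5%.

5%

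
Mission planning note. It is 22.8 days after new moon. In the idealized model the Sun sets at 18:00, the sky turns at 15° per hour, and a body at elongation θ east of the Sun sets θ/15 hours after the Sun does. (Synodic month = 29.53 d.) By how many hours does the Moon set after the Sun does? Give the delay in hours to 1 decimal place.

18.5 h

The Moon has covered 22.8/29.53 of its cycle, so θ ≈ 360° × 22.8/29.53 = 278.0°.
The Moon trails the Sun by θ/15 = 278.0/15 ≈ 18.53 hours.
So the Moon sets 18.53 h after the Sun.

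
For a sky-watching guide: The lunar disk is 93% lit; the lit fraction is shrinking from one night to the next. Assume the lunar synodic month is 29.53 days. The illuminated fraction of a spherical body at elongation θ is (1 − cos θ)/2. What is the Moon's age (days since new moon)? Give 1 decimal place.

Invert f = (1 − cos θ)/2 to get cos θ = 1 − 2(0.93) = -0.860, hence θ₀ = arccos -0.860 = 149.3°.
Waning ⇒ past full, so θ = 360° − 149.3° = 210.7°.
Age = 29.53 × 210.7°/360° ≈ 17.28 days.

17.3 days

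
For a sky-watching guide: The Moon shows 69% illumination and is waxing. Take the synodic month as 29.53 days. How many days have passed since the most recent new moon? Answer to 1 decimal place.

9.2 days

From f = (1 − cos θ)/2: cos θ = 1 − 2×0.69 = -0.380; arccos → 112.3°.
Waxing ⇒ before full, so θ = 112.3°.
At 360°/29.53 d per day, 112.3° corresponds to 9.21 days.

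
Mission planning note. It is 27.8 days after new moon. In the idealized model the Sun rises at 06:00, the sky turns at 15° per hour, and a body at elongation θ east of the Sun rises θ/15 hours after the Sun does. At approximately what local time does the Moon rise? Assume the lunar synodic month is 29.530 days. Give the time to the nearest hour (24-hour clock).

05:00

The Moon has covered 27.8/29.530 of its cycle, so θ ≈ 360° × 27.8/29.530 = 338.9°.
Delay after the Sun = 338.9° / (15°/h) ≈ 22.59 h.
06:00 + 22.59 h ≈ 04:36 → 05:00 to the nearest hour.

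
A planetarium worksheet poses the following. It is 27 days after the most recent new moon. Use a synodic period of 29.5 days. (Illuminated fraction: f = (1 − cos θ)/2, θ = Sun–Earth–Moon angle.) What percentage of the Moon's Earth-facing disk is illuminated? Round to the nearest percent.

The Moon has covered 27/29.5 of its cycle, so θ ≈ 360° × 27/29.5 = 329.5°.
cos 329.5° = 0.862, so f = (1 − 0.862)/2 = 0.069, so 7%.

7%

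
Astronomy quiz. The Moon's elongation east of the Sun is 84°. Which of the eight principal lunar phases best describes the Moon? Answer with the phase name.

The first quarter sector spans roughly 68°–112°; 84° falls inside it.

first quarter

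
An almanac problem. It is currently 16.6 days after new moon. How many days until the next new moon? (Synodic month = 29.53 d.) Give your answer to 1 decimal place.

12.9 days

One full lunation from the last new moon is 29.53 d; remaining = 29.53 − 16.6 = 12.930 d.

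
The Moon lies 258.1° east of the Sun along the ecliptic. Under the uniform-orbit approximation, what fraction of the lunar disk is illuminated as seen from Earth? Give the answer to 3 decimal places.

f = (1 − cos 258.1°)/2 = (1 − (-0.206))/2 ≈ 0.603.

0.603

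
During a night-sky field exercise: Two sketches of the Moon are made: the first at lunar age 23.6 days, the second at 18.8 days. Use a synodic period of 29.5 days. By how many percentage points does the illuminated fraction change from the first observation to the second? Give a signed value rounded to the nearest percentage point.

θ₁ = 360° × 23.6/29.5 = 288.0°, f₁ = (1 − cos θ₁)/2 = 0.345.
θ₂ = 360° × 18.8/29.5 = 229.4°, f₂ = (1 − cos θ₂)/2 = 0.825.
Change = f₂ − f₁ = +0.480 → +48 percentage points.

+48 percentage points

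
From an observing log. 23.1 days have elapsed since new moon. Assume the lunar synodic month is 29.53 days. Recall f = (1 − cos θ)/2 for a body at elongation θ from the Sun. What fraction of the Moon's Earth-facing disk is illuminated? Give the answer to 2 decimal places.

Elongation θ = 360° × 23.1/29.53 ≈ 281.6°.
Illuminated fraction = (1 − cos 281.6°)/2 = (1 − 0.201)/2 ≈ 0.399.

0.40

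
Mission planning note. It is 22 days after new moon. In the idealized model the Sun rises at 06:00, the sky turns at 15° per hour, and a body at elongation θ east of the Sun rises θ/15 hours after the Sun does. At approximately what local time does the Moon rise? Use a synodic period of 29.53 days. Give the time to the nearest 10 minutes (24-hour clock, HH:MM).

23:50

The Moon has covered 22/29.53 of its cycle, so θ ≈ 360° × 22/29.53 = 268.2°.
Delay after the Sun = 268.2° / (15°/h) ≈ 17.88 h.
06:00 + 17.880 h ≈ 23:53 → 23:50 to the nearest ten minutes.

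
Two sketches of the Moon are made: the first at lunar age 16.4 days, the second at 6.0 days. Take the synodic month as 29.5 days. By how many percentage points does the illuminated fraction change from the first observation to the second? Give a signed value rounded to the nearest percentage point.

First observation: θ = 360°·16.4/29.5 = 200.1°, so f = 0.969.
Second observation: θ = 73.2°, f = 0.356.
Δf = 0.356 − 0.969 = -0.614, i.e. -61 pp.

-61 percentage points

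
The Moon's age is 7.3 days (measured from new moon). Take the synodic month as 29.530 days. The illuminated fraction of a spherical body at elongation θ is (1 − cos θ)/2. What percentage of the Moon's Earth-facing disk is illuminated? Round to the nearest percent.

The Moon has covered 7.3/29.530 of its cycle, so θ ≈ 360° × 7.3/29.530 = 89.0°.
cos 89.0° = 0.018, so f = (1 − 0.018)/2 = 0.491, so 49%.

49%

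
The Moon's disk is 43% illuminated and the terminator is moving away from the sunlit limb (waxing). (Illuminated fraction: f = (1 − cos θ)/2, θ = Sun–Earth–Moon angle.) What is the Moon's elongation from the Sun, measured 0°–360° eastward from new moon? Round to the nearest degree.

From f = (1 − cos θ)/2: cos θ = 1 − 2×0.43 = 0.140; arccos → 82.0°.
The Moon is waxing (0°–180°), so θ = 82.0° directly.

82°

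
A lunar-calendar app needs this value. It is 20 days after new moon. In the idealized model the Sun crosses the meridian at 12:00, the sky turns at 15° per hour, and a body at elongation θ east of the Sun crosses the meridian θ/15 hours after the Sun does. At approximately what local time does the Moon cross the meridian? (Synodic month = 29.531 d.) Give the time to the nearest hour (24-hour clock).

Elongation θ = 360° × 20/29.531 ≈ 243.8°.
The Moon trails the Sun by θ/15 = 243.8/15 ≈ 16.25 hours.
12:00 + 16.25 h ≈ 04:15 → 04:00 to the nearest hour.

04:00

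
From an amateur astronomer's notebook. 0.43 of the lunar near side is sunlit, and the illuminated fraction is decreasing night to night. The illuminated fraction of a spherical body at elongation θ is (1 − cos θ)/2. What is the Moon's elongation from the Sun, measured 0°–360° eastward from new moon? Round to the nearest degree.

cos θ = 1 − 2f = 0.140, giving a principal value of 82.0°.
Since the Moon is past full (waning), take the reflex angle: θ = 360° − 82.0° = 278.0°.

278°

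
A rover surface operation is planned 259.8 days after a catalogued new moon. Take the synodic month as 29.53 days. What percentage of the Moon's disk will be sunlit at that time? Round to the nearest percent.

Reduce mod P: 259.8 − 8×29.53 = 23.56 d into the current lunation.
Elongation θ = 360° × 23.56/29.53 ≈ 287.2°.
cos 287.2° = 0.296, so f = (1 − 0.296)/2 = 0.352, so 35%.

35%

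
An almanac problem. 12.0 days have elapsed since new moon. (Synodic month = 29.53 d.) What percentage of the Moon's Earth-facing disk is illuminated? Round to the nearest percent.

92%

Elongation θ = 360° × 12.0/29.53 ≈ 146.3°.
cos 146.3° = (-0.832), so f = (1 − (-0.832))/2 = 0.916, so 92%.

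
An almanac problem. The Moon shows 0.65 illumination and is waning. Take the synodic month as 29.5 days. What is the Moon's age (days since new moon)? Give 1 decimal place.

From f = (1 − cos θ)/2: cos θ = 1 − 2×0.65 = -0.300; arccos → 107.5°.
Waning ⇒ past full, so θ = 360° − 107.5° = 252.5°.
That fraction of the synodic month is 252.5/360 × 29.5 d ≈ 20.69 d.

20.7 days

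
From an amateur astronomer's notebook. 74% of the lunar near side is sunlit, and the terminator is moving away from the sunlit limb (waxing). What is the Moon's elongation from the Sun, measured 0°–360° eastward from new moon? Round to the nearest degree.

119°

From f = (1 − cos θ)/2: cos θ = 1 − 2×0.74 = -0.480; arccos → 118.7°.
Before full moon the principal value applies: θ = 118.7°.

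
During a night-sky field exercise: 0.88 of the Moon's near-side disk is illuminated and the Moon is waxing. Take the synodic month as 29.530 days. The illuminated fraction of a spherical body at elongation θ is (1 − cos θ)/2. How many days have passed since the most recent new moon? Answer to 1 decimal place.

11.4 days

cos θ = 1 − 2f = -0.760, giving a principal value of 139.5°.
The Moon is waxing (0°–180°), so θ = 139.5° directly.
Age = 29.530 × 139.5°/360° ≈ 11.44 days.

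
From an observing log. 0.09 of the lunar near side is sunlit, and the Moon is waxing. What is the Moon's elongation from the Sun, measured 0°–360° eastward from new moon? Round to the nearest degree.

35°

Invert f = (1 − cos θ)/2 to get cos θ = 1 − 2(0.09) = 0.820, hence θ₀ = arccos 0.820 = 34.9°.
Waxing ⇒ before full, so θ = 34.9°.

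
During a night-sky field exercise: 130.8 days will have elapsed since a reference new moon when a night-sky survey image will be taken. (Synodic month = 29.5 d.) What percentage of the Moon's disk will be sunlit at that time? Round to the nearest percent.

96%

Reduce mod P: 130.8 − 4×29.5 = 12.80 d into the current lunation.
The Moon has covered 12.80/29.5 of its cycle, so θ ≈ 360° × 12.80/29.5 = 156.2°.
cos 156.2° = (-0.915), so f = (1 − (-0.915))/2 = 0.957, so 96%.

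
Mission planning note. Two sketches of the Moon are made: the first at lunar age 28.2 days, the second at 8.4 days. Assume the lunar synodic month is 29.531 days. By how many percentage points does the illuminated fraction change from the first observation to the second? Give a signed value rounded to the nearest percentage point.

First observation: θ = 360°·28.2/29.531 = 343.8°, so f = 0.020.
Second observation: θ = 102.4°, f = 0.607.
Δf = 0.607 − 0.020 = +0.587, i.e. +59 pp.

+59 pp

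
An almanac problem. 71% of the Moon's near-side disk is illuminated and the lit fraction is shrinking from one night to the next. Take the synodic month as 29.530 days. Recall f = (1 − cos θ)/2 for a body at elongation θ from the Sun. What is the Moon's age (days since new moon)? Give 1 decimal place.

20.1 days

Invert f = (1 − cos θ)/2 to get cos θ = 1 − 2(0.71) = -0.420, hence θ₀ = arccos -0.420 = 114.8°.
A waning Moon lies in 180°–360°, so θ = 360° − 114.8° = 245.2°.
At 360°/29.530 d per day, 245.2° corresponds to 20.11 days.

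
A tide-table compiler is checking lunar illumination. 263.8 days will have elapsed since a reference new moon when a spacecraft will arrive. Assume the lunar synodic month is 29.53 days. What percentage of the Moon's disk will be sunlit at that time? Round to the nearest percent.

4%

Reduce mod P: 263.8 − 8×29.53 = 27.56 d into the current lunation.
Elongation θ = 360° × 27.56/29.53 ≈ 336.0°.
Illuminated fraction = (1 − cos 336.0°)/2 = (1 − 0.913)/2 ≈ 0.043, so 4%.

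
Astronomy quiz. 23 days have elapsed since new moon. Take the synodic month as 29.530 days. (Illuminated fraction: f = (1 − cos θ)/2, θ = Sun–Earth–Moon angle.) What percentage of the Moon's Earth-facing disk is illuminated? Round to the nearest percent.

41%

The Moon has covered 23/29.530 of its cycle, so θ ≈ 360° × 23/29.530 = 280.4°.
cos 280.4° = 0.180, so f = (1 − 0.180)/2 = 0.410, so 41%.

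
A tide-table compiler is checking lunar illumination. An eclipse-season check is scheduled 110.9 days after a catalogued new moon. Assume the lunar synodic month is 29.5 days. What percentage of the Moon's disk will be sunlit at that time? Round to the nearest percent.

110.9 d spans 3 complete synodic months (3 × 29.5 = 88.50 d) plus 22.40 d.
Phase angle: θ = 360°·(22.40 d)/(29.5 d) = 273.4°.
Illuminated fraction = (1 − cos 273.4°)/2 = (1 − 0.059)/2 ≈ 0.471, so 47%.

47%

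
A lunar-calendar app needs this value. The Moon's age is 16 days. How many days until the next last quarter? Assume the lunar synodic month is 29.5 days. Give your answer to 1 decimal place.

6.1 days

Last quarter occurs at elongation 270°, i.e. at age 29.5 × 270/360 = 22.125 d.
That is 22.125 − 16 = 6.125 days ahead.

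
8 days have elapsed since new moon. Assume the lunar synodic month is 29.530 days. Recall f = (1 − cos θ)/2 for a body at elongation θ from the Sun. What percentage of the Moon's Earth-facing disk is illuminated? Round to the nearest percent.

Elongation θ = 360° × 8/29.530 ≈ 97.5°.
cos 97.5° = (-0.131), so f = (1 − (-0.131))/2 = 0.566, so 57%.

57%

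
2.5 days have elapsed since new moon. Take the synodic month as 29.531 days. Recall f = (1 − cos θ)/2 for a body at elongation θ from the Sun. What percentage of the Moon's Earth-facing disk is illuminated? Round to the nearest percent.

Elongation θ = 360° × 2.5/29.531 ≈ 30.5°.
cos 30.5° = 0.862, so f = (1 − 0.862)/2 = 0.069, so 7%.

7%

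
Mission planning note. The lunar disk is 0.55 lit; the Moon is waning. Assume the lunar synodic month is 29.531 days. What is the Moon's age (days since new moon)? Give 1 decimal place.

21.7 days

From f = (1 − cos θ)/2: cos θ = 1 − 2×0.55 = -0.100; arccos → 95.7°.
Since the Moon is past full (waning), take the reflex angle: θ = 360° − 95.7° = 264.3°.
At 360°/29.531 d per day, 264.3° corresponds to 21.68 days.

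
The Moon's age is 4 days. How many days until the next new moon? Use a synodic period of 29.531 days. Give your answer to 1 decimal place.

One full lunation from the last new moon is 29.531 d; remaining = 29.531 − 4 = 25.531 d.

25.5 days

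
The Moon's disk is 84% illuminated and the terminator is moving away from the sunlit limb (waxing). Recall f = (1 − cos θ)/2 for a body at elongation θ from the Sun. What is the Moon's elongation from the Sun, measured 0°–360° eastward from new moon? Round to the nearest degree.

133°

Invert f = (1 − cos θ)/2 to get cos θ = 1 − 2(0.84) = -0.680, hence θ₀ = arccos -0.680 = 132.8°.
Waxing ⇒ before full, so θ = 132.8°.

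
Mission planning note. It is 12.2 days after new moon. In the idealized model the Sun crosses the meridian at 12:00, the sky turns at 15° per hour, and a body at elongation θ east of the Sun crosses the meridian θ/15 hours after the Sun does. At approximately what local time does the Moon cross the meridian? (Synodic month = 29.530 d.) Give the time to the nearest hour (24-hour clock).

Phase angle: θ = 360°·(12.2 d)/(29.530 d) = 148.7°.
At 15° of sky rotation per hour, 148.7° corresponds to a 9.92 h lag.
12:00 + 9.92 h ≈ 21:55 → 22:00 to the nearest hour.

22:00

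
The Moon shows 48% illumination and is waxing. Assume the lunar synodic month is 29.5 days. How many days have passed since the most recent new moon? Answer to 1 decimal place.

7.2 days

cos θ = 1 − 2f = 0.040, giving a principal value of 87.7°.
Before full moon the principal value applies: θ = 87.7°.
Age = 29.5 × 87.7°/360° ≈ 7.19 days.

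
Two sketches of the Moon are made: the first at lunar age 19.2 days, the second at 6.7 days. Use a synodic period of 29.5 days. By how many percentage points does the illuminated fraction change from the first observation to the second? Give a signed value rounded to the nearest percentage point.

-36 percentage points

First observation: θ = 360°·19.2/29.5 = 234.3°, so f = 0.792.
Second observation: θ = 81.8°, f = 0.428.
Δf = 0.428 − 0.792 = -0.363, i.e. -36 pp.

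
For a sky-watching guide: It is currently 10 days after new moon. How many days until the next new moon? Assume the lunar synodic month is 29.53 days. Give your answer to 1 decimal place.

19.5 days

The next new moon completes the synodic month: 29.53 − 10 = 19.530 days.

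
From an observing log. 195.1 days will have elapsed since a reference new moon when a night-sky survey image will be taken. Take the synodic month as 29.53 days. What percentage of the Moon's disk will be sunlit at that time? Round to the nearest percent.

195.1/29.53 = 6.607 lunations, so 6 complete cycles and 17.92 d into the next.
Phase angle: θ = 360°·(17.92 d)/(29.53 d) = 218.5°.
Illuminated fraction = (1 − cos 218.5°)/2 = (1 − (-0.783))/2 ≈ 0.892, so 89%.

89%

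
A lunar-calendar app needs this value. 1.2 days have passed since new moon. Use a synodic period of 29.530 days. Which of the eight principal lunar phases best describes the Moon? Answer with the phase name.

At 1.2/29.530 of the cycle, θ ≈ 15° — the new moon range.

new moon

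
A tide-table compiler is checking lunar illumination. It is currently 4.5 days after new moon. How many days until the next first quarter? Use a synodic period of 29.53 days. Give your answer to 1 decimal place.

First quarter occurs at elongation 90°, i.e. at age 29.53 × 90/360 = 7.383 d.
So 2.883 days remain (7.383 − 4.5).

2.9 days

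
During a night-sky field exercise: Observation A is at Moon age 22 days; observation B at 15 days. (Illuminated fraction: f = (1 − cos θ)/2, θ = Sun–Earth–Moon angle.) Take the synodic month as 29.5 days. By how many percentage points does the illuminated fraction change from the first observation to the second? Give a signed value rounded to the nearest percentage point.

First observation: θ = 360°·22/29.5 = 268.5°, so f = 0.513.
Second observation: θ = 183.1°, f = 0.999.
Δf = 0.999 − 0.513 = +0.486, i.e. +49 pp.

+49 percentage points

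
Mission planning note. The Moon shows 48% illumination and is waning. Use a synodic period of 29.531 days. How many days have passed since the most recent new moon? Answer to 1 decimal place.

From f = (1 − cos θ)/2: cos θ = 1 − 2×0.48 = 0.040; arccos → 87.7°.
A waning Moon lies in 180°–360°, so θ = 360° − 87.7° = 272.3°.
That fraction of the synodic month is 272.3/360 × 29.531 d ≈ 22.34 d.

22.3 days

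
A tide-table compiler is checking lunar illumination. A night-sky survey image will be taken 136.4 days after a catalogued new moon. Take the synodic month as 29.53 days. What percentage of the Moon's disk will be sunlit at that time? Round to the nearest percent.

87%

136.4/29.53 = 4.619 lunations, so 4 complete cycles and 18.28 d into the next.
The Moon has covered 18.28/29.53 of its cycle, so θ ≈ 360° × 18.28/29.53 = 222.9°.
Illuminated fraction = (1 − cos 222.9°)/2 = (1 − (-0.733))/2 ≈ 0.867, so 87%.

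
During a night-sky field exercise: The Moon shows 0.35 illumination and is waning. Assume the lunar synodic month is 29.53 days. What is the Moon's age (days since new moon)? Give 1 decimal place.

cos θ = 1 − 2f = 0.300, giving a principal value of 72.5°.
Since the Moon is past full (waning), take the reflex angle: θ = 360° − 72.5° = 287.5°.
Age = 29.53 × 287.5°/360° ≈ 23.58 days.

23.6 days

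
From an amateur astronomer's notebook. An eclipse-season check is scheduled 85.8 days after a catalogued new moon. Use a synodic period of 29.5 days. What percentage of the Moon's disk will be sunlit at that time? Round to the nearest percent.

85.8/29.5 = 2.908 lunations, so 2 complete cycles and 26.80 d into the next.
Phase angle: θ = 360°·(26.80 d)/(29.5 d) = 327.1°.
cos 327.1° = 0.839, so f = (1 − 0.839)/2 = 0.080, so 8%.

8%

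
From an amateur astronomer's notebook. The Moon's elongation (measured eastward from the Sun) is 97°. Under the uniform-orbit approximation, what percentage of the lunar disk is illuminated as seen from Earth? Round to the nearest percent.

f = (1 − cos 97°)/2 = (1 − (-0.122))/2 ≈ 0.561, i.e. 56%.

56%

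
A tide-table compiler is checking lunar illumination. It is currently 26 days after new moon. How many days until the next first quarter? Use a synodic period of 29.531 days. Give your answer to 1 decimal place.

10.9 days

First quarter is 0.25 of the way through the cycle: age 0.25 × 29.531 = 7.383 d.
This lunation's first quarter (7.383 d) has passed, so add one period: 36.914 − 26 = 10.914 days.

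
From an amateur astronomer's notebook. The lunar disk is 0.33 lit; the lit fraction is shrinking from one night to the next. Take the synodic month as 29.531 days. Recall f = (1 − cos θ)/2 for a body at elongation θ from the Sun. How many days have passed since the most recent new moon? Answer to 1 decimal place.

Invert f = (1 − cos θ)/2 to get cos θ = 1 − 2(0.33) = 0.340, hence θ₀ = arccos 0.340 = 70.1°.
Waning ⇒ past full, so θ = 360° − 70.1° = 289.9°.
That fraction of the synodic month is 289.9/360 × 29.531 d ≈ 23.78 d.

23.8 days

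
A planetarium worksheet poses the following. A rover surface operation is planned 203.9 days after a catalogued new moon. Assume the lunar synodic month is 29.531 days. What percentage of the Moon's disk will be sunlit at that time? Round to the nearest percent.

203.9/29.531 = 6.905 lunations, so 6 complete cycles and 26.71 d into the next.
The Moon has covered 26.71/29.531 of its cycle, so θ ≈ 360° × 26.71/29.531 = 325.7°.
With cos θ = 0.826, the lit fraction is (1 − 0.826)/2 ≈ 0.087, so 9%.

9%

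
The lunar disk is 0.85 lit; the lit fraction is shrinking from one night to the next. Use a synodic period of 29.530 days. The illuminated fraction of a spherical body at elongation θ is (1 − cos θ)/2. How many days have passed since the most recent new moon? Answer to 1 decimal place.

From f = (1 − cos θ)/2: cos θ = 1 − 2×0.85 = -0.700; arccos → 134.4°.
Waning ⇒ past full, so θ = 360° − 134.4° = 225.6°.
At 360°/29.530 d per day, 225.6° corresponds to 18.50 days.

18.5 days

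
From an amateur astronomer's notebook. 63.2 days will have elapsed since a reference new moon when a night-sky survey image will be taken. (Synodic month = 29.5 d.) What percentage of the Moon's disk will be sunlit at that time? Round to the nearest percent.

19%

63.2/29.5 = 2.142 lunations, so 2 complete cycles and 4.20 d into the next.
Phase angle: θ = 360°·(4.20 d)/(29.5 d) = 51.3°.
With cos θ = 0.626, the lit fraction is (1 − 0.626)/2 ≈ 0.187, so 19%.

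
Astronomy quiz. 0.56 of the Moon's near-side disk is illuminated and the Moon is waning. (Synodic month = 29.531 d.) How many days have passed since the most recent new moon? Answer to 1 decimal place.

From f = (1 − cos θ)/2: cos θ = 1 − 2×0.56 = -0.120; arccos → 96.9°.
Waning ⇒ past full, so θ = 360° − 96.9° = 263.1°.
At 360°/29.531 d per day, 263.1° corresponds to 21.58 days.

21.6 days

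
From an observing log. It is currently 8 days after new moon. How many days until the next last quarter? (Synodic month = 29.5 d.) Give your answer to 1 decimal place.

Last quarter is 0.75 of the way through the cycle: age 0.75 × 29.5 = 22.125 d.
So 14.125 days remain (22.125 − 8).

14.1 days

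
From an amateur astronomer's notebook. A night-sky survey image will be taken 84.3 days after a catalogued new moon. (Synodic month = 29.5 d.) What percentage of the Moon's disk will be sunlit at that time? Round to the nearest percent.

19%

Reduce mod P: 84.3 − 2×29.5 = 25.30 d into the current lunation.
Phase angle: θ = 360°·(25.30 d)/(29.5 d) = 308.7°.
Illuminated fraction = (1 − cos 308.7°)/2 = (1 − 0.626)/2 ≈ 0.187, so 19%.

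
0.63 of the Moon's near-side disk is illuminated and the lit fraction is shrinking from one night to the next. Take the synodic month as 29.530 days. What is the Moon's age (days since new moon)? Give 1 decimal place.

Invert f = (1 − cos θ)/2 to get cos θ = 1 − 2(0.63) = -0.260, hence θ₀ = arccos -0.260 = 105.1°.
Since the Moon is past full (waning), take the reflex angle: θ = 360° − 105.1° = 254.9°.
At 360°/29.530 d per day, 254.9° corresponds to 20.91 days.

20.9 days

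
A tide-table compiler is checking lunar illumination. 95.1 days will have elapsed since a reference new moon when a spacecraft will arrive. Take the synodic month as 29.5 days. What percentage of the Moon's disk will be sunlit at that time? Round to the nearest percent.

42%

95.1/29.5 = 3.224 lunations, so 3 complete cycles and 6.60 d into the next.
Phase angle: θ = 360°·(6.60 d)/(29.5 d) = 80.5°.
With cos θ = 0.164, the lit fraction is (1 − 0.164)/2 ≈ 0.418, so 42%.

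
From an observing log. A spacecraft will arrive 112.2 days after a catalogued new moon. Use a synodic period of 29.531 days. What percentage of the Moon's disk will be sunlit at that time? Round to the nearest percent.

35%

112.2/29.531 = 3.799 lunations, so 3 complete cycles and 23.61 d into the next.
The Moon has covered 23.61/29.531 of its cycle, so θ ≈ 360° × 23.61/29.531 = 287.8°.
Illuminated fraction = (1 − cos 287.8°)/2 = (1 − 0.305)/2 ≈ 0.347, so 35%.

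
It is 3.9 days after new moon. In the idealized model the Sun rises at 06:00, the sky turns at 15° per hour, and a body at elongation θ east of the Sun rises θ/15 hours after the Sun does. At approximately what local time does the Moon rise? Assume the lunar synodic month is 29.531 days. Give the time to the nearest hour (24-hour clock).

Elongation θ = 360° × 3.9/29.531 ≈ 47.5°.
The Moon trails the Sun by θ/15 = 47.5/15 ≈ 3.17 hours.
06:00 + 3.17 h ≈ 09:10 → 09:00 to the nearest hour.

09:00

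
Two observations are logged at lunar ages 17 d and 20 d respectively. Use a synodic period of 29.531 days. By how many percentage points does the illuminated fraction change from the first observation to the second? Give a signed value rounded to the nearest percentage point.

First observation: θ = 360°·17/29.531 = 207.2°, so f = 0.945.
Second observation: θ = 243.8°, f = 0.721.
Δf = 0.721 − 0.945 = -0.224, i.e. -22 pp.

-22 percentage points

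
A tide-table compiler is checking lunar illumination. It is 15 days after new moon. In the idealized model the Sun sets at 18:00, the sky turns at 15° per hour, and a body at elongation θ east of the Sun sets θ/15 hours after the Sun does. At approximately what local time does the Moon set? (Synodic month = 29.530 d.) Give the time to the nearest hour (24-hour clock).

The Moon has covered 15/29.530 of its cycle, so θ ≈ 360° × 15/29.530 = 182.9°.
Delay after the Sun = 182.9° / (15°/h) ≈ 12.19 h.
18:00 + 12.19 h ≈ 06:11 → 06:00 to the nearest hour.

06:00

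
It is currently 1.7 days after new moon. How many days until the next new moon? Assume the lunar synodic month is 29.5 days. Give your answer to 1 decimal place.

27.8 days

The next new moon completes the synodic month: 29.5 − 1.7 = 27.800 days.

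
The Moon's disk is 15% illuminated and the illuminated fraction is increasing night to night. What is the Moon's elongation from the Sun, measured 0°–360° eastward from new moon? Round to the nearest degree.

46°

Invert f = (1 − cos θ)/2 to get cos θ = 1 − 2(0.15) = 0.700, hence θ₀ = arccos 0.700 = 45.6°.
Before full moon the principal value applies: θ = 45.6°.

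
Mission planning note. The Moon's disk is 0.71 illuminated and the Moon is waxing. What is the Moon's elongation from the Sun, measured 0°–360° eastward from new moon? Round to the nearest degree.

115°

Invert f = (1 − cos θ)/2 to get cos θ = 1 − 2(0.71) = -0.420, hence θ₀ = arccos -0.420 = 114.8°.
The Moon is waxing (0°–180°), so θ = 114.8° directly.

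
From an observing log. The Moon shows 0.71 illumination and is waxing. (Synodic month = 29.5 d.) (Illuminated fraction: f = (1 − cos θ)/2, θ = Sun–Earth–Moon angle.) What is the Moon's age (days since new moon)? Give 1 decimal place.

cos θ = 1 − 2f = -0.420, giving a principal value of 114.8°.
The Moon is waxing (0°–180°), so θ = 114.8° directly.
Age = 29.5 × 114.8°/360° ≈ 9.41 days.

9.4 days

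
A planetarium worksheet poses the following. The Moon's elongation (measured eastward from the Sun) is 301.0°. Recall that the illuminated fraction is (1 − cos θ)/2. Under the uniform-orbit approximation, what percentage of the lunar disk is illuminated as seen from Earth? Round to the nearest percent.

cos 301.0° = 0.515, so f = (1 − 0.515)/2 = 0.242, i.e. 24%.

24%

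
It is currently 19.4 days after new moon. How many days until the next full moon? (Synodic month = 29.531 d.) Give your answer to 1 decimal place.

Full moon occurs at elongation 180°, i.e. at age 29.531 × 180/360 = 14.765 d.
This lunation's full moon (14.765 d) has passed, so add one period: 44.296 − 19.4 = 24.896 days.

24.9 days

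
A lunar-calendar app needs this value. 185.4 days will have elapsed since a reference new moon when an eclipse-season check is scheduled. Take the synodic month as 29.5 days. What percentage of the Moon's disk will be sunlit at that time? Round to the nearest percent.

185.4 d spans 6 complete synodic months (6 × 29.5 = 177.00 d) plus 8.40 d.
Phase angle: θ = 360°·(8.40 d)/(29.5 d) = 102.5°.
cos 102.5° = (-0.217), so f = (1 − (-0.217))/2 = 0.608, so 61%.

61%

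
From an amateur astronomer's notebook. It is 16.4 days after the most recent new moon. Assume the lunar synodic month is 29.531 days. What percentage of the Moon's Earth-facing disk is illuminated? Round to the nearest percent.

97%

Phase angle: θ = 360°·(16.4 d)/(29.531 d) = 199.9°.
With cos θ = (-0.940), the lit fraction is (1 − (-0.940))/2 ≈ 0.970, so 97%.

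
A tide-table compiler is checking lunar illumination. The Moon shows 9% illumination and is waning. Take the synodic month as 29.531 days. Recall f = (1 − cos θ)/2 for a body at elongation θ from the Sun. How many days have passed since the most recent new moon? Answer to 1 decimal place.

26.7 days

From f = (1 − cos θ)/2: cos θ = 1 − 2×0.09 = 0.820; arccos → 34.9°.
Since the Moon is past full (waning), take the reflex angle: θ = 360° − 34.9° = 325.1°.
That fraction of the synodic month is 325.1/360 × 29.531 d ≈ 26.67 d.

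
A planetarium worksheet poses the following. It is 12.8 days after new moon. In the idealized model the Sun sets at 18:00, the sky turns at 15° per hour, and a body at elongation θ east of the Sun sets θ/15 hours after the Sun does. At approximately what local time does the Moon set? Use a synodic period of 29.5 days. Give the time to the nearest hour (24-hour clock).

Phase angle: θ = 360°·(12.8 d)/(29.5 d) = 156.2°.
Delay after the Sun = 156.2° / (15°/h) ≈ 10.41 h.
18:00 + 10.41 h ≈ 04:25 → 04:00 to the nearest hour.

04:00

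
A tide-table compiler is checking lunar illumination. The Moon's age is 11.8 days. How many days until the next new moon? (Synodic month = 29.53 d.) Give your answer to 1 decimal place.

The next new moon completes the synodic month: 29.53 − 11.8 = 17.730 days.

17.7 days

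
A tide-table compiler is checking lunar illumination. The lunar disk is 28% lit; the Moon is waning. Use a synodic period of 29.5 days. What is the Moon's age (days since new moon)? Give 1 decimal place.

24.3 days

cos θ = 1 − 2f = 0.440, giving a principal value of 63.9°.
A waning Moon lies in 180°–360°, so θ = 360° − 63.9° = 296.1°.
At 360°/29.5 d per day, 296.1° corresponds to 24.26 days.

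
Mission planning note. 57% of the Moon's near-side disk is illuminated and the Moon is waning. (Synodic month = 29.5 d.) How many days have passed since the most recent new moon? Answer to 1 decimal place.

cos θ = 1 − 2f = -0.140, giving a principal value of 98.0°.
Waning ⇒ past full, so θ = 360° − 98.0° = 262.0°.
That fraction of the synodic month is 262.0/360 × 29.5 d ≈ 21.47 d.

21.5 days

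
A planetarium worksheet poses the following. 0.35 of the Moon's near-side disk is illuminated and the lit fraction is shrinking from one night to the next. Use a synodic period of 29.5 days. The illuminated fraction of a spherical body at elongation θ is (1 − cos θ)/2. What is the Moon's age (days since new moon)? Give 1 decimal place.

From f = (1 − cos θ)/2: cos θ = 1 − 2×0.35 = 0.300; arccos → 72.5°.
Since the Moon is past full (waning), take the reflex angle: θ = 360° − 72.5° = 287.5°.
Age = 29.5 × 287.5°/360° ≈ 23.56 days.

23.6 days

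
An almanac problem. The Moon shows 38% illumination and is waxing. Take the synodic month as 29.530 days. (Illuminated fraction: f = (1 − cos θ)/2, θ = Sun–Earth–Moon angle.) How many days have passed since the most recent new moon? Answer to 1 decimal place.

6.2 days

Invert f = (1 − cos θ)/2 to get cos θ = 1 − 2(0.38) = 0.240, hence θ₀ = arccos 0.240 = 76.1°.
The Moon is waxing (0°–180°), so θ = 76.1° directly.
At 360°/29.530 d per day, 76.1° corresponds to 6.24 days.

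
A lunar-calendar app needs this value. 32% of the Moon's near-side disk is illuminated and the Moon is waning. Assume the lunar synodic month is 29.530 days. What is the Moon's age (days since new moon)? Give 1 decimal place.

23.9 days

Invert f = (1 − cos θ)/2 to get cos θ = 1 − 2(0.32) = 0.360, hence θ₀ = arccos 0.360 = 68.9°.
Since the Moon is past full (waning), take the reflex angle: θ = 360° − 68.9° = 291.1°.
That fraction of the synodic month is 291.1/360 × 29.530 d ≈ 23.88 d.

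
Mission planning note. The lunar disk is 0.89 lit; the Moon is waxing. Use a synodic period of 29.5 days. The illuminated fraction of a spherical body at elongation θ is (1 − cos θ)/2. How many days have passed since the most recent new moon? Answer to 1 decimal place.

11.6 days

From f = (1 − cos θ)/2: cos θ = 1 − 2×0.89 = -0.780; arccos → 141.3°.
Before full moon the principal value applies: θ = 141.3°.
At 360°/29.5 d per day, 141.3° corresponds to 11.58 days.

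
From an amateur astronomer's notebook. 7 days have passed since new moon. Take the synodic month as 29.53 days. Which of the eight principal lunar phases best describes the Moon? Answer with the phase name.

first quarter

At 7/29.53 of the cycle, θ ≈ 85° — the first quarter range.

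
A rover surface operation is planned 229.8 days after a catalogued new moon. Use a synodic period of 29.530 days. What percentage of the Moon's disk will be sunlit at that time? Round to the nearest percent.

40%

229.8/29.530 = 7.782 lunations, so 7 complete cycles and 23.09 d into the next.
The Moon has covered 23.09/29.530 of its cycle, so θ ≈ 360° × 23.09/29.530 = 281.5°.
With cos θ = 0.199, the lit fraction is (1 − 0.199)/2 ≈ 0.400, so 40%.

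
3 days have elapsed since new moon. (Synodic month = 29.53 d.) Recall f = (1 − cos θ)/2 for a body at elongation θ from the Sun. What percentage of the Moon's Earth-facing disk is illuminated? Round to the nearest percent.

The Moon has covered 3/29.53 of its cycle, so θ ≈ 360° × 3/29.53 = 36.6°.
cos 36.6° = 0.803, so f = (1 − 0.803)/2 = 0.098, so 10%.

10%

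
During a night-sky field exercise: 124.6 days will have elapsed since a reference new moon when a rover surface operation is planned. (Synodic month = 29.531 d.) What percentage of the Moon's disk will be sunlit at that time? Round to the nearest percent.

124.6/29.531 = 4.219 lunations, so 4 complete cycles and 6.48 d into the next.
Elongation θ = 360° × 6.48/29.531 ≈ 78.9°.
cos 78.9° = 0.192, so f = (1 − 0.192)/2 = 0.404, so 40%.

40%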